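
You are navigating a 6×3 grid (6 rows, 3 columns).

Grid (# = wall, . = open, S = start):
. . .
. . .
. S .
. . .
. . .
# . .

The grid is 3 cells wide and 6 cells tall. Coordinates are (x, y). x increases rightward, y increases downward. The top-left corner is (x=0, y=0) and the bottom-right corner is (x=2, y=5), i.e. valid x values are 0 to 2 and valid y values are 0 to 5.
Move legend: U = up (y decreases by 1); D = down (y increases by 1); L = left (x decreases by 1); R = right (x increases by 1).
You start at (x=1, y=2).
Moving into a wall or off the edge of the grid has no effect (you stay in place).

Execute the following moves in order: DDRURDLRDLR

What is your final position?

Answer: Final position: (x=2, y=5)

Derivation:
Start: (x=1, y=2)
  D (down): (x=1, y=2) -> (x=1, y=3)
  D (down): (x=1, y=3) -> (x=1, y=4)
  R (right): (x=1, y=4) -> (x=2, y=4)
  U (up): (x=2, y=4) -> (x=2, y=3)
  R (right): blocked, stay at (x=2, y=3)
  D (down): (x=2, y=3) -> (x=2, y=4)
  L (left): (x=2, y=4) -> (x=1, y=4)
  R (right): (x=1, y=4) -> (x=2, y=4)
  D (down): (x=2, y=4) -> (x=2, y=5)
  L (left): (x=2, y=5) -> (x=1, y=5)
  R (right): (x=1, y=5) -> (x=2, y=5)
Final: (x=2, y=5)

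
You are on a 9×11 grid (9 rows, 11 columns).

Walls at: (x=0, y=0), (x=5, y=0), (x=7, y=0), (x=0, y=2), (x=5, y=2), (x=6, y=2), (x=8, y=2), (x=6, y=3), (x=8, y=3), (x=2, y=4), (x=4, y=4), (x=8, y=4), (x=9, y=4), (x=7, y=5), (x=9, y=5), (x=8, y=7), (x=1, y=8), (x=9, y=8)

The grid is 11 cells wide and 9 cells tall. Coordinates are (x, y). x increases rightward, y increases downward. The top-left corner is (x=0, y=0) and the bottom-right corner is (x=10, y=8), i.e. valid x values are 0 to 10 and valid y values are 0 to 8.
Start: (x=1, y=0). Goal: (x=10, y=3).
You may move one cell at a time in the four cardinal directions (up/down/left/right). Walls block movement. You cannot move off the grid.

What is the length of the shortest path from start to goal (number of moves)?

Answer: Shortest path length: 12

Derivation:
BFS from (x=1, y=0) until reaching (x=10, y=3):
  Distance 0: (x=1, y=0)
  Distance 1: (x=2, y=0), (x=1, y=1)
  Distance 2: (x=3, y=0), (x=0, y=1), (x=2, y=1), (x=1, y=2)
  Distance 3: (x=4, y=0), (x=3, y=1), (x=2, y=2), (x=1, y=3)
  Distance 4: (x=4, y=1), (x=3, y=2), (x=0, y=3), (x=2, y=3), (x=1, y=4)
  Distance 5: (x=5, y=1), (x=4, y=2), (x=3, y=3), (x=0, y=4), (x=1, y=5)
  Distance 6: (x=6, y=1), (x=4, y=3), (x=3, y=4), (x=0, y=5), (x=2, y=5), (x=1, y=6)
  Distance 7: (x=6, y=0), (x=7, y=1), (x=5, y=3), (x=3, y=5), (x=0, y=6), (x=2, y=6), (x=1, y=7)
  Distance 8: (x=8, y=1), (x=7, y=2), (x=5, y=4), (x=4, y=5), (x=3, y=6), (x=0, y=7), (x=2, y=7)
  Distance 9: (x=8, y=0), (x=9, y=1), (x=7, y=3), (x=6, y=4), (x=5, y=5), (x=4, y=6), (x=3, y=7), (x=0, y=8), (x=2, y=8)
  Distance 10: (x=9, y=0), (x=10, y=1), (x=9, y=2), (x=7, y=4), (x=6, y=5), (x=5, y=6), (x=4, y=7), (x=3, y=8)
  Distance 11: (x=10, y=0), (x=10, y=2), (x=9, y=3), (x=6, y=6), (x=5, y=7), (x=4, y=8)
  Distance 12: (x=10, y=3), (x=7, y=6), (x=6, y=7), (x=5, y=8)  <- goal reached here
One shortest path (12 moves): (x=1, y=0) -> (x=2, y=0) -> (x=3, y=0) -> (x=4, y=0) -> (x=4, y=1) -> (x=5, y=1) -> (x=6, y=1) -> (x=7, y=1) -> (x=8, y=1) -> (x=9, y=1) -> (x=10, y=1) -> (x=10, y=2) -> (x=10, y=3)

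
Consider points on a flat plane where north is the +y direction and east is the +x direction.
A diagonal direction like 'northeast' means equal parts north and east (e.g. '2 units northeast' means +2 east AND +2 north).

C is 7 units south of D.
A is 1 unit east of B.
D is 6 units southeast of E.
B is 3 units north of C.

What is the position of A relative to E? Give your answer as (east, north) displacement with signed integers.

Answer: A is at (east=7, north=-10) relative to E.

Derivation:
Place E at the origin (east=0, north=0).
  D is 6 units southeast of E: delta (east=+6, north=-6); D at (east=6, north=-6).
  C is 7 units south of D: delta (east=+0, north=-7); C at (east=6, north=-13).
  B is 3 units north of C: delta (east=+0, north=+3); B at (east=6, north=-10).
  A is 1 unit east of B: delta (east=+1, north=+0); A at (east=7, north=-10).
Therefore A relative to E: (east=7, north=-10).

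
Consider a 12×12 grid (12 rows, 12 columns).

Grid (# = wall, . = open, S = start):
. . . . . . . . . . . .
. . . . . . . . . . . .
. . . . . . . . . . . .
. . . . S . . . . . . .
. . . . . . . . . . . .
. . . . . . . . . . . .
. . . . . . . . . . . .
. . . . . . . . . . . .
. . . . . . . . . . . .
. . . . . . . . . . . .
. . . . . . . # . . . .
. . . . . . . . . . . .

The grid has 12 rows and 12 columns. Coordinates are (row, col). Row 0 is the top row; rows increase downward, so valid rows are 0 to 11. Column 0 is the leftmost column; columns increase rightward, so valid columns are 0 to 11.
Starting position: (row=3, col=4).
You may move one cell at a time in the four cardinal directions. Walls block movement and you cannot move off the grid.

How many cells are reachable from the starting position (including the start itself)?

BFS flood-fill from (row=3, col=4):
  Distance 0: (row=3, col=4)
  Distance 1: (row=2, col=4), (row=3, col=3), (row=3, col=5), (row=4, col=4)
  Distance 2: (row=1, col=4), (row=2, col=3), (row=2, col=5), (row=3, col=2), (row=3, col=6), (row=4, col=3), (row=4, col=5), (row=5, col=4)
  Distance 3: (row=0, col=4), (row=1, col=3), (row=1, col=5), (row=2, col=2), (row=2, col=6), (row=3, col=1), (row=3, col=7), (row=4, col=2), (row=4, col=6), (row=5, col=3), (row=5, col=5), (row=6, col=4)
  Distance 4: (row=0, col=3), (row=0, col=5), (row=1, col=2), (row=1, col=6), (row=2, col=1), (row=2, col=7), (row=3, col=0), (row=3, col=8), (row=4, col=1), (row=4, col=7), (row=5, col=2), (row=5, col=6), (row=6, col=3), (row=6, col=5), (row=7, col=4)
  Distance 5: (row=0, col=2), (row=0, col=6), (row=1, col=1), (row=1, col=7), (row=2, col=0), (row=2, col=8), (row=3, col=9), (row=4, col=0), (row=4, col=8), (row=5, col=1), (row=5, col=7), (row=6, col=2), (row=6, col=6), (row=7, col=3), (row=7, col=5), (row=8, col=4)
  Distance 6: (row=0, col=1), (row=0, col=7), (row=1, col=0), (row=1, col=8), (row=2, col=9), (row=3, col=10), (row=4, col=9), (row=5, col=0), (row=5, col=8), (row=6, col=1), (row=6, col=7), (row=7, col=2), (row=7, col=6), (row=8, col=3), (row=8, col=5), (row=9, col=4)
  Distance 7: (row=0, col=0), (row=0, col=8), (row=1, col=9), (row=2, col=10), (row=3, col=11), (row=4, col=10), (row=5, col=9), (row=6, col=0), (row=6, col=8), (row=7, col=1), (row=7, col=7), (row=8, col=2), (row=8, col=6), (row=9, col=3), (row=9, col=5), (row=10, col=4)
  Distance 8: (row=0, col=9), (row=1, col=10), (row=2, col=11), (row=4, col=11), (row=5, col=10), (row=6, col=9), (row=7, col=0), (row=7, col=8), (row=8, col=1), (row=8, col=7), (row=9, col=2), (row=9, col=6), (row=10, col=3), (row=10, col=5), (row=11, col=4)
  Distance 9: (row=0, col=10), (row=1, col=11), (row=5, col=11), (row=6, col=10), (row=7, col=9), (row=8, col=0), (row=8, col=8), (row=9, col=1), (row=9, col=7), (row=10, col=2), (row=10, col=6), (row=11, col=3), (row=11, col=5)
  Distance 10: (row=0, col=11), (row=6, col=11), (row=7, col=10), (row=8, col=9), (row=9, col=0), (row=9, col=8), (row=10, col=1), (row=11, col=2), (row=11, col=6)
  Distance 11: (row=7, col=11), (row=8, col=10), (row=9, col=9), (row=10, col=0), (row=10, col=8), (row=11, col=1), (row=11, col=7)
  Distance 12: (row=8, col=11), (row=9, col=10), (row=10, col=9), (row=11, col=0), (row=11, col=8)
  Distance 13: (row=9, col=11), (row=10, col=10), (row=11, col=9)
  Distance 14: (row=10, col=11), (row=11, col=10)
  Distance 15: (row=11, col=11)
Total reachable: 143 (grid has 143 open cells total)

Answer: Reachable cells: 143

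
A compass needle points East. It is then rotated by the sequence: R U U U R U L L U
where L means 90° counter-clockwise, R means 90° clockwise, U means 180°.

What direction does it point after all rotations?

Start: East
  R (right (90° clockwise)) -> South
  U (U-turn (180°)) -> North
  U (U-turn (180°)) -> South
  U (U-turn (180°)) -> North
  R (right (90° clockwise)) -> East
  U (U-turn (180°)) -> West
  L (left (90° counter-clockwise)) -> South
  L (left (90° counter-clockwise)) -> East
  U (U-turn (180°)) -> West
Final: West

Answer: Final heading: West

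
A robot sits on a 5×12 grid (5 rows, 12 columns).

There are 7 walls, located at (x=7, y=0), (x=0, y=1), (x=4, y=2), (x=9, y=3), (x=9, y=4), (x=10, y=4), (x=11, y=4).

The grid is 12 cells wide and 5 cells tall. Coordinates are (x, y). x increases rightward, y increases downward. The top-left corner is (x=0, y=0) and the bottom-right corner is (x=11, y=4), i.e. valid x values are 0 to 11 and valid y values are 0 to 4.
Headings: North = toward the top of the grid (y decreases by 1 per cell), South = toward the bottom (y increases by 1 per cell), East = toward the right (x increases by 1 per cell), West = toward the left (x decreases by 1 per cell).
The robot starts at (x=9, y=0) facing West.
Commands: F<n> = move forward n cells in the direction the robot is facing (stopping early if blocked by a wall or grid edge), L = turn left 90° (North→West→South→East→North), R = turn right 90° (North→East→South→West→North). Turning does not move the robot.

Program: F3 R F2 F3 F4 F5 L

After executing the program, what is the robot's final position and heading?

Answer: Final position: (x=8, y=0), facing West

Derivation:
Start: (x=9, y=0), facing West
  F3: move forward 1/3 (blocked), now at (x=8, y=0)
  R: turn right, now facing North
  F2: move forward 0/2 (blocked), now at (x=8, y=0)
  F3: move forward 0/3 (blocked), now at (x=8, y=0)
  F4: move forward 0/4 (blocked), now at (x=8, y=0)
  F5: move forward 0/5 (blocked), now at (x=8, y=0)
  L: turn left, now facing West
Final: (x=8, y=0), facing West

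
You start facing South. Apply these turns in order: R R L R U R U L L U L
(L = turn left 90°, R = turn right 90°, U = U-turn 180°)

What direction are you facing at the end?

Answer: Final heading: North

Derivation:
Start: South
  R (right (90° clockwise)) -> West
  R (right (90° clockwise)) -> North
  L (left (90° counter-clockwise)) -> West
  R (right (90° clockwise)) -> North
  U (U-turn (180°)) -> South
  R (right (90° clockwise)) -> West
  U (U-turn (180°)) -> East
  L (left (90° counter-clockwise)) -> North
  L (left (90° counter-clockwise)) -> West
  U (U-turn (180°)) -> East
  L (left (90° counter-clockwise)) -> North
Final: North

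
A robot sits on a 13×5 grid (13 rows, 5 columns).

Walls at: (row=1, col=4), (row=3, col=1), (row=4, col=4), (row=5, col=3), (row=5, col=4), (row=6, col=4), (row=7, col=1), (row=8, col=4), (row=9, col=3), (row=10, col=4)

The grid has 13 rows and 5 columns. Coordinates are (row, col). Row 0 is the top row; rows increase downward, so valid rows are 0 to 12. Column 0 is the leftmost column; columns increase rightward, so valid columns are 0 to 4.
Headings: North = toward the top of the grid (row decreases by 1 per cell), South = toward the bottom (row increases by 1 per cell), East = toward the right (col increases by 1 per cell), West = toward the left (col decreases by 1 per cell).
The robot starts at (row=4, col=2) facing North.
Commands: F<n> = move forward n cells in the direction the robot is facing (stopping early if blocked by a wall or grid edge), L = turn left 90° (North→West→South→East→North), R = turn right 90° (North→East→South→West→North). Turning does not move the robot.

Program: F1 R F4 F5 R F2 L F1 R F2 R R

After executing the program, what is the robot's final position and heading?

Start: (row=4, col=2), facing North
  F1: move forward 1, now at (row=3, col=2)
  R: turn right, now facing East
  F4: move forward 2/4 (blocked), now at (row=3, col=4)
  F5: move forward 0/5 (blocked), now at (row=3, col=4)
  R: turn right, now facing South
  F2: move forward 0/2 (blocked), now at (row=3, col=4)
  L: turn left, now facing East
  F1: move forward 0/1 (blocked), now at (row=3, col=4)
  R: turn right, now facing South
  F2: move forward 0/2 (blocked), now at (row=3, col=4)
  R: turn right, now facing West
  R: turn right, now facing North
Final: (row=3, col=4), facing North

Answer: Final position: (row=3, col=4), facing North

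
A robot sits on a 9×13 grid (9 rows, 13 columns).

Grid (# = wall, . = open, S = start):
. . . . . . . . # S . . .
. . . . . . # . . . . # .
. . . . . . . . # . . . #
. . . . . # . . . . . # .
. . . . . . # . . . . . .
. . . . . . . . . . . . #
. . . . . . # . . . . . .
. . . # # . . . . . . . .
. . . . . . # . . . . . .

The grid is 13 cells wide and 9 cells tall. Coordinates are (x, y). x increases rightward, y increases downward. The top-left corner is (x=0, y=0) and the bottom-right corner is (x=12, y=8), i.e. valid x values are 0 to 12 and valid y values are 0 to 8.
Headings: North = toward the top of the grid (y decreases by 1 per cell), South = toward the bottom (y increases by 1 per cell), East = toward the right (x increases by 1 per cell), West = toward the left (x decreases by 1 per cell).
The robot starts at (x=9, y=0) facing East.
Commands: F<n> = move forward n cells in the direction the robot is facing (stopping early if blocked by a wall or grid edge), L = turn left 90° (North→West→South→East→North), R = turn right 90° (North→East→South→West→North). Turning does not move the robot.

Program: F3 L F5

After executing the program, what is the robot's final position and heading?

Answer: Final position: (x=12, y=0), facing North

Derivation:
Start: (x=9, y=0), facing East
  F3: move forward 3, now at (x=12, y=0)
  L: turn left, now facing North
  F5: move forward 0/5 (blocked), now at (x=12, y=0)
Final: (x=12, y=0), facing North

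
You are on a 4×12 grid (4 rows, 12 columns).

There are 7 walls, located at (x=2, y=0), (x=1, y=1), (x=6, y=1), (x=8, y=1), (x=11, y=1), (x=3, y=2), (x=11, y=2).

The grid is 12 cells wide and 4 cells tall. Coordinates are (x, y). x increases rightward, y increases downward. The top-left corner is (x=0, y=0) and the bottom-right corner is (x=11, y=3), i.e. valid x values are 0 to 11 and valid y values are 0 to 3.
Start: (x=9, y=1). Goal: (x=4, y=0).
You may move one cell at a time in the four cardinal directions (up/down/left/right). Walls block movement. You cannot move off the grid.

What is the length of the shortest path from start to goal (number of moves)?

BFS from (x=9, y=1) until reaching (x=4, y=0):
  Distance 0: (x=9, y=1)
  Distance 1: (x=9, y=0), (x=10, y=1), (x=9, y=2)
  Distance 2: (x=8, y=0), (x=10, y=0), (x=8, y=2), (x=10, y=2), (x=9, y=3)
  Distance 3: (x=7, y=0), (x=11, y=0), (x=7, y=2), (x=8, y=3), (x=10, y=3)
  Distance 4: (x=6, y=0), (x=7, y=1), (x=6, y=2), (x=7, y=3), (x=11, y=3)
  Distance 5: (x=5, y=0), (x=5, y=2), (x=6, y=3)
  Distance 6: (x=4, y=0), (x=5, y=1), (x=4, y=2), (x=5, y=3)  <- goal reached here
One shortest path (6 moves): (x=9, y=1) -> (x=9, y=0) -> (x=8, y=0) -> (x=7, y=0) -> (x=6, y=0) -> (x=5, y=0) -> (x=4, y=0)

Answer: Shortest path length: 6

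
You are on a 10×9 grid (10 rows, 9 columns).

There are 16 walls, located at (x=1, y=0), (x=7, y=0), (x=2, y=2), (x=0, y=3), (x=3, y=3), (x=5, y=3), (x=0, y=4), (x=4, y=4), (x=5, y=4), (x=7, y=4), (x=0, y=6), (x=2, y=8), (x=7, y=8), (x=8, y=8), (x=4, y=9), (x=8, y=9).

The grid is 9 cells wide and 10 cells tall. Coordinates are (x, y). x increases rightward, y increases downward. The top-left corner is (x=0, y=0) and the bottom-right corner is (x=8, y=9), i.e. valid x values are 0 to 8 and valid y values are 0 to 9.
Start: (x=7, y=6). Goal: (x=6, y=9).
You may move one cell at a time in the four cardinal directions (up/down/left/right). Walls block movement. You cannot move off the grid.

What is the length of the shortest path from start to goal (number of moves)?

BFS from (x=7, y=6) until reaching (x=6, y=9):
  Distance 0: (x=7, y=6)
  Distance 1: (x=7, y=5), (x=6, y=6), (x=8, y=6), (x=7, y=7)
  Distance 2: (x=6, y=5), (x=8, y=5), (x=5, y=6), (x=6, y=7), (x=8, y=7)
  Distance 3: (x=6, y=4), (x=8, y=4), (x=5, y=5), (x=4, y=6), (x=5, y=7), (x=6, y=8)
  Distance 4: (x=6, y=3), (x=8, y=3), (x=4, y=5), (x=3, y=6), (x=4, y=7), (x=5, y=8), (x=6, y=9)  <- goal reached here
One shortest path (4 moves): (x=7, y=6) -> (x=6, y=6) -> (x=6, y=7) -> (x=6, y=8) -> (x=6, y=9)

Answer: Shortest path length: 4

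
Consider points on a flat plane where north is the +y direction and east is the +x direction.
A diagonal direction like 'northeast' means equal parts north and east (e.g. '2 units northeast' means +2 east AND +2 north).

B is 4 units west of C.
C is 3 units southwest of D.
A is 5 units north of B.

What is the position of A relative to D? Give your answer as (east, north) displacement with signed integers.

Place D at the origin (east=0, north=0).
  C is 3 units southwest of D: delta (east=-3, north=-3); C at (east=-3, north=-3).
  B is 4 units west of C: delta (east=-4, north=+0); B at (east=-7, north=-3).
  A is 5 units north of B: delta (east=+0, north=+5); A at (east=-7, north=2).
Therefore A relative to D: (east=-7, north=2).

Answer: A is at (east=-7, north=2) relative to D.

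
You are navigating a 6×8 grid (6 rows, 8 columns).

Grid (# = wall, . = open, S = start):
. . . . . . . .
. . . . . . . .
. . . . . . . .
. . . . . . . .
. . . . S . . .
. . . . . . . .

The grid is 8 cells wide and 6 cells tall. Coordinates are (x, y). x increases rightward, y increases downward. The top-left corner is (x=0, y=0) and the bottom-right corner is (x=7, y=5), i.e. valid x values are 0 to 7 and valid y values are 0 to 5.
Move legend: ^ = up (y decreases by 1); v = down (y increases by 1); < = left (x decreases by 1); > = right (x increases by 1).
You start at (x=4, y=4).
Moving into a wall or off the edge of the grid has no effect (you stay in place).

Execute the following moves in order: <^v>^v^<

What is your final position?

Answer: Final position: (x=3, y=3)

Derivation:
Start: (x=4, y=4)
  < (left): (x=4, y=4) -> (x=3, y=4)
  ^ (up): (x=3, y=4) -> (x=3, y=3)
  v (down): (x=3, y=3) -> (x=3, y=4)
  > (right): (x=3, y=4) -> (x=4, y=4)
  ^ (up): (x=4, y=4) -> (x=4, y=3)
  v (down): (x=4, y=3) -> (x=4, y=4)
  ^ (up): (x=4, y=4) -> (x=4, y=3)
  < (left): (x=4, y=3) -> (x=3, y=3)
Final: (x=3, y=3)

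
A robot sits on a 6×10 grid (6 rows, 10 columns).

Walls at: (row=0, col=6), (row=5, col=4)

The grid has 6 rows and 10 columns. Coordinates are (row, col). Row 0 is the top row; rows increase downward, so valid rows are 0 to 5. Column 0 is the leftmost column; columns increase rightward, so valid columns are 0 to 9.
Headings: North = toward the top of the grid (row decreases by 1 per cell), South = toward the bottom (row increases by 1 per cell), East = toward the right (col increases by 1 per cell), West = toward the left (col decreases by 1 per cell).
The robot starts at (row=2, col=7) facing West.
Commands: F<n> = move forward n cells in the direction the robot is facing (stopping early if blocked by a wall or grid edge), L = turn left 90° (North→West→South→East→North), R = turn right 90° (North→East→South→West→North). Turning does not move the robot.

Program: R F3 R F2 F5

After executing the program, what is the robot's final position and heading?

Answer: Final position: (row=0, col=9), facing East

Derivation:
Start: (row=2, col=7), facing West
  R: turn right, now facing North
  F3: move forward 2/3 (blocked), now at (row=0, col=7)
  R: turn right, now facing East
  F2: move forward 2, now at (row=0, col=9)
  F5: move forward 0/5 (blocked), now at (row=0, col=9)
Final: (row=0, col=9), facing East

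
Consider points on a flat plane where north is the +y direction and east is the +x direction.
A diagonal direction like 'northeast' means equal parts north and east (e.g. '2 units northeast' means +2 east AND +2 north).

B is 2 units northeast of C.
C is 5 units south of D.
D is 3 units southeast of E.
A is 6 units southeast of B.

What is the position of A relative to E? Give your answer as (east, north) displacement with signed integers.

Place E at the origin (east=0, north=0).
  D is 3 units southeast of E: delta (east=+3, north=-3); D at (east=3, north=-3).
  C is 5 units south of D: delta (east=+0, north=-5); C at (east=3, north=-8).
  B is 2 units northeast of C: delta (east=+2, north=+2); B at (east=5, north=-6).
  A is 6 units southeast of B: delta (east=+6, north=-6); A at (east=11, north=-12).
Therefore A relative to E: (east=11, north=-12).

Answer: A is at (east=11, north=-12) relative to E.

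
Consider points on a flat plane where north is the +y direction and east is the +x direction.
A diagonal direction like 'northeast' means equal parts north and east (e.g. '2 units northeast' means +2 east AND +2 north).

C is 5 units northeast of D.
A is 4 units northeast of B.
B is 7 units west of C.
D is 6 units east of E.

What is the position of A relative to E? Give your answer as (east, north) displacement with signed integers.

Answer: A is at (east=8, north=9) relative to E.

Derivation:
Place E at the origin (east=0, north=0).
  D is 6 units east of E: delta (east=+6, north=+0); D at (east=6, north=0).
  C is 5 units northeast of D: delta (east=+5, north=+5); C at (east=11, north=5).
  B is 7 units west of C: delta (east=-7, north=+0); B at (east=4, north=5).
  A is 4 units northeast of B: delta (east=+4, north=+4); A at (east=8, north=9).
Therefore A relative to E: (east=8, north=9).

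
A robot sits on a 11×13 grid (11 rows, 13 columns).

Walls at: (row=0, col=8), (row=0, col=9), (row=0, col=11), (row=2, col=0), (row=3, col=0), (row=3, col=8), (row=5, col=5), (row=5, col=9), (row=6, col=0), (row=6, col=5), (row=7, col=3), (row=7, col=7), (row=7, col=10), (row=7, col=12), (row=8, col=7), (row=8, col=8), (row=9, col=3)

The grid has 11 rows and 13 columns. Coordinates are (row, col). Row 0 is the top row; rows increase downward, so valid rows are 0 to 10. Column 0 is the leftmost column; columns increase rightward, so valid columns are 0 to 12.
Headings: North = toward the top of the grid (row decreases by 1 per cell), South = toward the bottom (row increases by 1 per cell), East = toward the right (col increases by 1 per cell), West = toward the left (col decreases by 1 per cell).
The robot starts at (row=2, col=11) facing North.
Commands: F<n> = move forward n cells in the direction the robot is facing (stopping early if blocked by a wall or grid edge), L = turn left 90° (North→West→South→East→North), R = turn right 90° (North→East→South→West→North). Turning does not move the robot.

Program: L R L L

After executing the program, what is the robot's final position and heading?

Start: (row=2, col=11), facing North
  L: turn left, now facing West
  R: turn right, now facing North
  L: turn left, now facing West
  L: turn left, now facing South
Final: (row=2, col=11), facing South

Answer: Final position: (row=2, col=11), facing South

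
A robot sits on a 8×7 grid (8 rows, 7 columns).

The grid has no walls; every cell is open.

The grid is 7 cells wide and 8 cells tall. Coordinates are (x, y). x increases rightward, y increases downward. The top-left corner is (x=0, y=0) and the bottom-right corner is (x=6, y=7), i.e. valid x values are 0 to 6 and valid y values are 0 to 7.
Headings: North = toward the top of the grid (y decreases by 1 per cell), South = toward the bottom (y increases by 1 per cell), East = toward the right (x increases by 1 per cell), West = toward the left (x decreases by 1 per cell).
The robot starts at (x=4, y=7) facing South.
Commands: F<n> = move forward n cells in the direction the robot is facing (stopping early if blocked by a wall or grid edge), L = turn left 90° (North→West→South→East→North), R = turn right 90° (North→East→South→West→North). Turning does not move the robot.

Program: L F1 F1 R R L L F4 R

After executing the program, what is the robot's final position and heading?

Start: (x=4, y=7), facing South
  L: turn left, now facing East
  F1: move forward 1, now at (x=5, y=7)
  F1: move forward 1, now at (x=6, y=7)
  R: turn right, now facing South
  R: turn right, now facing West
  L: turn left, now facing South
  L: turn left, now facing East
  F4: move forward 0/4 (blocked), now at (x=6, y=7)
  R: turn right, now facing South
Final: (x=6, y=7), facing South

Answer: Final position: (x=6, y=7), facing South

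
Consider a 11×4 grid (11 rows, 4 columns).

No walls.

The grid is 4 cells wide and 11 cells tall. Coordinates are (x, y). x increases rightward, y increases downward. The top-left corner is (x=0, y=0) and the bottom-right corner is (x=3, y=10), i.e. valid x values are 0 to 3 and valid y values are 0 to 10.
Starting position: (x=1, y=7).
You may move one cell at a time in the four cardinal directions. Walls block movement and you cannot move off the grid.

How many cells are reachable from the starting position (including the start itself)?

Answer: Reachable cells: 44

Derivation:
BFS flood-fill from (x=1, y=7):
  Distance 0: (x=1, y=7)
  Distance 1: (x=1, y=6), (x=0, y=7), (x=2, y=7), (x=1, y=8)
  Distance 2: (x=1, y=5), (x=0, y=6), (x=2, y=6), (x=3, y=7), (x=0, y=8), (x=2, y=8), (x=1, y=9)
  Distance 3: (x=1, y=4), (x=0, y=5), (x=2, y=5), (x=3, y=6), (x=3, y=8), (x=0, y=9), (x=2, y=9), (x=1, y=10)
  Distance 4: (x=1, y=3), (x=0, y=4), (x=2, y=4), (x=3, y=5), (x=3, y=9), (x=0, y=10), (x=2, y=10)
  Distance 5: (x=1, y=2), (x=0, y=3), (x=2, y=3), (x=3, y=4), (x=3, y=10)
  Distance 6: (x=1, y=1), (x=0, y=2), (x=2, y=2), (x=3, y=3)
  Distance 7: (x=1, y=0), (x=0, y=1), (x=2, y=1), (x=3, y=2)
  Distance 8: (x=0, y=0), (x=2, y=0), (x=3, y=1)
  Distance 9: (x=3, y=0)
Total reachable: 44 (grid has 44 open cells total)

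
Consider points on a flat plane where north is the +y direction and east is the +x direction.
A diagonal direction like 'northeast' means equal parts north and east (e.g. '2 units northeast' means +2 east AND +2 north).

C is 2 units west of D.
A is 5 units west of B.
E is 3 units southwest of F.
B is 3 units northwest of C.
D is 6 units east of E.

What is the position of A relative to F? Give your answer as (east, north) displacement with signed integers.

Answer: A is at (east=-7, north=0) relative to F.

Derivation:
Place F at the origin (east=0, north=0).
  E is 3 units southwest of F: delta (east=-3, north=-3); E at (east=-3, north=-3).
  D is 6 units east of E: delta (east=+6, north=+0); D at (east=3, north=-3).
  C is 2 units west of D: delta (east=-2, north=+0); C at (east=1, north=-3).
  B is 3 units northwest of C: delta (east=-3, north=+3); B at (east=-2, north=0).
  A is 5 units west of B: delta (east=-5, north=+0); A at (east=-7, north=0).
Therefore A relative to F: (east=-7, north=0).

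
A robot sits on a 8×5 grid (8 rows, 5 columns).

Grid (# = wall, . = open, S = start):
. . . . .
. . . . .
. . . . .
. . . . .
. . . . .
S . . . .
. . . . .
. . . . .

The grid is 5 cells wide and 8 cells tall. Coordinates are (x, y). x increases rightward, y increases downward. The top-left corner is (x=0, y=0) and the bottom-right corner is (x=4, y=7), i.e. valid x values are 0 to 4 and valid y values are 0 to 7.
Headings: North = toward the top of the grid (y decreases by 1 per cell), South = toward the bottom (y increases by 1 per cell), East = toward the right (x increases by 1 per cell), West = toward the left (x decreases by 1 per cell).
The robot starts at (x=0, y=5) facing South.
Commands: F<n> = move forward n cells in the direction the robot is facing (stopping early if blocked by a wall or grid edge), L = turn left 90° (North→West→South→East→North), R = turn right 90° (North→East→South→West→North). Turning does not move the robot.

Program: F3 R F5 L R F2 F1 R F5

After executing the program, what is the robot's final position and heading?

Start: (x=0, y=5), facing South
  F3: move forward 2/3 (blocked), now at (x=0, y=7)
  R: turn right, now facing West
  F5: move forward 0/5 (blocked), now at (x=0, y=7)
  L: turn left, now facing South
  R: turn right, now facing West
  F2: move forward 0/2 (blocked), now at (x=0, y=7)
  F1: move forward 0/1 (blocked), now at (x=0, y=7)
  R: turn right, now facing North
  F5: move forward 5, now at (x=0, y=2)
Final: (x=0, y=2), facing North

Answer: Final position: (x=0, y=2), facing North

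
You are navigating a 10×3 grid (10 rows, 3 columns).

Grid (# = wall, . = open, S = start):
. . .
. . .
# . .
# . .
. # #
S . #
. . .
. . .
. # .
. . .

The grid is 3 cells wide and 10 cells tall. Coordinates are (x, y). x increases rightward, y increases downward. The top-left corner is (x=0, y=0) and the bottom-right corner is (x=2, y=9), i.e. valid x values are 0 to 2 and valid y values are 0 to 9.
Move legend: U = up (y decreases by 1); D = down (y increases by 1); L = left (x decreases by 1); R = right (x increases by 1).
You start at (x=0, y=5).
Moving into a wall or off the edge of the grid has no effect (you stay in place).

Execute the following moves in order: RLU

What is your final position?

Answer: Final position: (x=0, y=4)

Derivation:
Start: (x=0, y=5)
  R (right): (x=0, y=5) -> (x=1, y=5)
  L (left): (x=1, y=5) -> (x=0, y=5)
  U (up): (x=0, y=5) -> (x=0, y=4)
Final: (x=0, y=4)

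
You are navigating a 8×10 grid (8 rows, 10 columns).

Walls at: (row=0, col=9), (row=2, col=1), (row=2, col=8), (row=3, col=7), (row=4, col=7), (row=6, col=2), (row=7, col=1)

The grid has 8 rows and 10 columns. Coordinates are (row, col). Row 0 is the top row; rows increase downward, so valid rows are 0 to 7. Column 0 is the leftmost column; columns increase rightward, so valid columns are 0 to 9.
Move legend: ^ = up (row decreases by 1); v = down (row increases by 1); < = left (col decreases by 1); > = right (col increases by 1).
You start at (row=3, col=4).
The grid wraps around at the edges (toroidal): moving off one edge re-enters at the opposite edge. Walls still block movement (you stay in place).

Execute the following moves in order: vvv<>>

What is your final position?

Start: (row=3, col=4)
  v (down): (row=3, col=4) -> (row=4, col=4)
  v (down): (row=4, col=4) -> (row=5, col=4)
  v (down): (row=5, col=4) -> (row=6, col=4)
  < (left): (row=6, col=4) -> (row=6, col=3)
  > (right): (row=6, col=3) -> (row=6, col=4)
  > (right): (row=6, col=4) -> (row=6, col=5)
Final: (row=6, col=5)

Answer: Final position: (row=6, col=5)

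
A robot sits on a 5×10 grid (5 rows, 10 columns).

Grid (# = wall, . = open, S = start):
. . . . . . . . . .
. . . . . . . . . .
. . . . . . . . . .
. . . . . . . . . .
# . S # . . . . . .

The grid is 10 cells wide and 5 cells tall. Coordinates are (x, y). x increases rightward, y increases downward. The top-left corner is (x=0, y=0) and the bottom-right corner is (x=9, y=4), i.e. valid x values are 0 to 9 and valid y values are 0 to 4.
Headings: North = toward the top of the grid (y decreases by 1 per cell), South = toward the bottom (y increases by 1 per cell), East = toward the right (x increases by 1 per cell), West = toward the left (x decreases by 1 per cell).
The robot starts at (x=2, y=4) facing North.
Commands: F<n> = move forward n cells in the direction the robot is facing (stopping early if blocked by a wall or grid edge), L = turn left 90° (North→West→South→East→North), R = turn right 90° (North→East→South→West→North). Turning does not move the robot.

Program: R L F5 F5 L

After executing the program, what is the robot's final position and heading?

Start: (x=2, y=4), facing North
  R: turn right, now facing East
  L: turn left, now facing North
  F5: move forward 4/5 (blocked), now at (x=2, y=0)
  F5: move forward 0/5 (blocked), now at (x=2, y=0)
  L: turn left, now facing West
Final: (x=2, y=0), facing West

Answer: Final position: (x=2, y=0), facing West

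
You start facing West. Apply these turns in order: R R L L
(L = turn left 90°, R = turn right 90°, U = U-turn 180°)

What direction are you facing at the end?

Start: West
  R (right (90° clockwise)) -> North
  R (right (90° clockwise)) -> East
  L (left (90° counter-clockwise)) -> North
  L (left (90° counter-clockwise)) -> West
Final: West

Answer: Final heading: West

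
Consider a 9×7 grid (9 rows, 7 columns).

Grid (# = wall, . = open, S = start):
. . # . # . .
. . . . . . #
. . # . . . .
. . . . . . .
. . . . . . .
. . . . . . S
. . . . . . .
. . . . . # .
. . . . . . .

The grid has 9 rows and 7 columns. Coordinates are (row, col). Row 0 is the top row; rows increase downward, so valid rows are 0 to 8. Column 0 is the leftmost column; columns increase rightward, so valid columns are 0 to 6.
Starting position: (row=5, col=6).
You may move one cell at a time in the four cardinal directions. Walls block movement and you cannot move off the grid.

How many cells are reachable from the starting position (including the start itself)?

BFS flood-fill from (row=5, col=6):
  Distance 0: (row=5, col=6)
  Distance 1: (row=4, col=6), (row=5, col=5), (row=6, col=6)
  Distance 2: (row=3, col=6), (row=4, col=5), (row=5, col=4), (row=6, col=5), (row=7, col=6)
  Distance 3: (row=2, col=6), (row=3, col=5), (row=4, col=4), (row=5, col=3), (row=6, col=4), (row=8, col=6)
  Distance 4: (row=2, col=5), (row=3, col=4), (row=4, col=3), (row=5, col=2), (row=6, col=3), (row=7, col=4), (row=8, col=5)
  Distance 5: (row=1, col=5), (row=2, col=4), (row=3, col=3), (row=4, col=2), (row=5, col=1), (row=6, col=2), (row=7, col=3), (row=8, col=4)
  Distance 6: (row=0, col=5), (row=1, col=4), (row=2, col=3), (row=3, col=2), (row=4, col=1), (row=5, col=0), (row=6, col=1), (row=7, col=2), (row=8, col=3)
  Distance 7: (row=0, col=6), (row=1, col=3), (row=3, col=1), (row=4, col=0), (row=6, col=0), (row=7, col=1), (row=8, col=2)
  Distance 8: (row=0, col=3), (row=1, col=2), (row=2, col=1), (row=3, col=0), (row=7, col=0), (row=8, col=1)
  Distance 9: (row=1, col=1), (row=2, col=0), (row=8, col=0)
  Distance 10: (row=0, col=1), (row=1, col=0)
  Distance 11: (row=0, col=0)
Total reachable: 58 (grid has 58 open cells total)

Answer: Reachable cells: 58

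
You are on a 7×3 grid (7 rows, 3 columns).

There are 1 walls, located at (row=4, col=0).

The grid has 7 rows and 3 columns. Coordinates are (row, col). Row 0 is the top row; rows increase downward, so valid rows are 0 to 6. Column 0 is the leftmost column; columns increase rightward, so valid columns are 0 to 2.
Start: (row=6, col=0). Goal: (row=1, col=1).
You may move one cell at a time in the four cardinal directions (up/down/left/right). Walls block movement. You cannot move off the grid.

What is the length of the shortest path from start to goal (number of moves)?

BFS from (row=6, col=0) until reaching (row=1, col=1):
  Distance 0: (row=6, col=0)
  Distance 1: (row=5, col=0), (row=6, col=1)
  Distance 2: (row=5, col=1), (row=6, col=2)
  Distance 3: (row=4, col=1), (row=5, col=2)
  Distance 4: (row=3, col=1), (row=4, col=2)
  Distance 5: (row=2, col=1), (row=3, col=0), (row=3, col=2)
  Distance 6: (row=1, col=1), (row=2, col=0), (row=2, col=2)  <- goal reached here
One shortest path (6 moves): (row=6, col=0) -> (row=6, col=1) -> (row=5, col=1) -> (row=4, col=1) -> (row=3, col=1) -> (row=2, col=1) -> (row=1, col=1)

Answer: Shortest path length: 6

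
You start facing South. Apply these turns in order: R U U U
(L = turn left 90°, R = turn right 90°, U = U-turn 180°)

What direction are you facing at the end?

Start: South
  R (right (90° clockwise)) -> West
  U (U-turn (180°)) -> East
  U (U-turn (180°)) -> West
  U (U-turn (180°)) -> East
Final: East

Answer: Final heading: East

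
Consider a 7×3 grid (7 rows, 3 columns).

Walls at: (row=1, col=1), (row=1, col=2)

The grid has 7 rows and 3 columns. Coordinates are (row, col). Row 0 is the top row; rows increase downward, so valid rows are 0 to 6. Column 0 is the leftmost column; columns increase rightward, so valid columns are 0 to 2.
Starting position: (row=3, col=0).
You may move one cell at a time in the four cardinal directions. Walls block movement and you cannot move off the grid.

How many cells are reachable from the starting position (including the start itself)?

Answer: Reachable cells: 19

Derivation:
BFS flood-fill from (row=3, col=0):
  Distance 0: (row=3, col=0)
  Distance 1: (row=2, col=0), (row=3, col=1), (row=4, col=0)
  Distance 2: (row=1, col=0), (row=2, col=1), (row=3, col=2), (row=4, col=1), (row=5, col=0)
  Distance 3: (row=0, col=0), (row=2, col=2), (row=4, col=2), (row=5, col=1), (row=6, col=0)
  Distance 4: (row=0, col=1), (row=5, col=2), (row=6, col=1)
  Distance 5: (row=0, col=2), (row=6, col=2)
Total reachable: 19 (grid has 19 open cells total)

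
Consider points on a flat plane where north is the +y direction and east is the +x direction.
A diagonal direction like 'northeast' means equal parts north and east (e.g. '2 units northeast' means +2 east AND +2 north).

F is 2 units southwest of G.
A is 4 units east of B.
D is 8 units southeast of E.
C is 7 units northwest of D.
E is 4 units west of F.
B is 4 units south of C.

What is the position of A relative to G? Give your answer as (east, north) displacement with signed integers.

Place G at the origin (east=0, north=0).
  F is 2 units southwest of G: delta (east=-2, north=-2); F at (east=-2, north=-2).
  E is 4 units west of F: delta (east=-4, north=+0); E at (east=-6, north=-2).
  D is 8 units southeast of E: delta (east=+8, north=-8); D at (east=2, north=-10).
  C is 7 units northwest of D: delta (east=-7, north=+7); C at (east=-5, north=-3).
  B is 4 units south of C: delta (east=+0, north=-4); B at (east=-5, north=-7).
  A is 4 units east of B: delta (east=+4, north=+0); A at (east=-1, north=-7).
Therefore A relative to G: (east=-1, north=-7).

Answer: A is at (east=-1, north=-7) relative to G.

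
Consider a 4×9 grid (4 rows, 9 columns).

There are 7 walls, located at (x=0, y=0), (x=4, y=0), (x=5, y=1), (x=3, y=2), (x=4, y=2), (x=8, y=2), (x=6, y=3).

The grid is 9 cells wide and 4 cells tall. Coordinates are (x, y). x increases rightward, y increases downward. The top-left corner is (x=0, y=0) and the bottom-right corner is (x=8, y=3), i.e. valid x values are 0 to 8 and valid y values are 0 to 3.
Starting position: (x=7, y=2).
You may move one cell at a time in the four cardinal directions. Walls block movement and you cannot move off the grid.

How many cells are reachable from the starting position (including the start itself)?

BFS flood-fill from (x=7, y=2):
  Distance 0: (x=7, y=2)
  Distance 1: (x=7, y=1), (x=6, y=2), (x=7, y=3)
  Distance 2: (x=7, y=0), (x=6, y=1), (x=8, y=1), (x=5, y=2), (x=8, y=3)
  Distance 3: (x=6, y=0), (x=8, y=0), (x=5, y=3)
  Distance 4: (x=5, y=0), (x=4, y=3)
  Distance 5: (x=3, y=3)
  Distance 6: (x=2, y=3)
  Distance 7: (x=2, y=2), (x=1, y=3)
  Distance 8: (x=2, y=1), (x=1, y=2), (x=0, y=3)
  Distance 9: (x=2, y=0), (x=1, y=1), (x=3, y=1), (x=0, y=2)
  Distance 10: (x=1, y=0), (x=3, y=0), (x=0, y=1), (x=4, y=1)
Total reachable: 29 (grid has 29 open cells total)

Answer: Reachable cells: 29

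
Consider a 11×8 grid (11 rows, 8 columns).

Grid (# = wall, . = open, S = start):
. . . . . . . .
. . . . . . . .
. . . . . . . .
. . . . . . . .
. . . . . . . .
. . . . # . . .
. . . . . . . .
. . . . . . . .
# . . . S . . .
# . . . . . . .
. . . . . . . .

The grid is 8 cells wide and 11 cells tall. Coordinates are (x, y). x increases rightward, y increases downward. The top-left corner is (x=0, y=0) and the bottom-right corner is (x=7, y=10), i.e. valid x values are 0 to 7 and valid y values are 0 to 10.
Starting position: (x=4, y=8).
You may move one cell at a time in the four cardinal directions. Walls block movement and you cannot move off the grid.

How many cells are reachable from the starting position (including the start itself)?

BFS flood-fill from (x=4, y=8):
  Distance 0: (x=4, y=8)
  Distance 1: (x=4, y=7), (x=3, y=8), (x=5, y=8), (x=4, y=9)
  Distance 2: (x=4, y=6), (x=3, y=7), (x=5, y=7), (x=2, y=8), (x=6, y=8), (x=3, y=9), (x=5, y=9), (x=4, y=10)
  Distance 3: (x=3, y=6), (x=5, y=6), (x=2, y=7), (x=6, y=7), (x=1, y=8), (x=7, y=8), (x=2, y=9), (x=6, y=9), (x=3, y=10), (x=5, y=10)
  Distance 4: (x=3, y=5), (x=5, y=5), (x=2, y=6), (x=6, y=6), (x=1, y=7), (x=7, y=7), (x=1, y=9), (x=7, y=9), (x=2, y=10), (x=6, y=10)
  Distance 5: (x=3, y=4), (x=5, y=4), (x=2, y=5), (x=6, y=5), (x=1, y=6), (x=7, y=6), (x=0, y=7), (x=1, y=10), (x=7, y=10)
  Distance 6: (x=3, y=3), (x=5, y=3), (x=2, y=4), (x=4, y=4), (x=6, y=4), (x=1, y=5), (x=7, y=5), (x=0, y=6), (x=0, y=10)
  Distance 7: (x=3, y=2), (x=5, y=2), (x=2, y=3), (x=4, y=3), (x=6, y=3), (x=1, y=4), (x=7, y=4), (x=0, y=5)
  Distance 8: (x=3, y=1), (x=5, y=1), (x=2, y=2), (x=4, y=2), (x=6, y=2), (x=1, y=3), (x=7, y=3), (x=0, y=4)
  Distance 9: (x=3, y=0), (x=5, y=0), (x=2, y=1), (x=4, y=1), (x=6, y=1), (x=1, y=2), (x=7, y=2), (x=0, y=3)
  Distance 10: (x=2, y=0), (x=4, y=0), (x=6, y=0), (x=1, y=1), (x=7, y=1), (x=0, y=2)
  Distance 11: (x=1, y=0), (x=7, y=0), (x=0, y=1)
  Distance 12: (x=0, y=0)
Total reachable: 85 (grid has 85 open cells total)

Answer: Reachable cells: 85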